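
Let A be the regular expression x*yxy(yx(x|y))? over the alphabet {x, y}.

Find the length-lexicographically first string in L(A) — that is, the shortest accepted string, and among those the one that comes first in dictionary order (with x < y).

yxy

By inspection of the expression, no string of length less than 3 matches, and yxy is the lexicographically first match of length 3.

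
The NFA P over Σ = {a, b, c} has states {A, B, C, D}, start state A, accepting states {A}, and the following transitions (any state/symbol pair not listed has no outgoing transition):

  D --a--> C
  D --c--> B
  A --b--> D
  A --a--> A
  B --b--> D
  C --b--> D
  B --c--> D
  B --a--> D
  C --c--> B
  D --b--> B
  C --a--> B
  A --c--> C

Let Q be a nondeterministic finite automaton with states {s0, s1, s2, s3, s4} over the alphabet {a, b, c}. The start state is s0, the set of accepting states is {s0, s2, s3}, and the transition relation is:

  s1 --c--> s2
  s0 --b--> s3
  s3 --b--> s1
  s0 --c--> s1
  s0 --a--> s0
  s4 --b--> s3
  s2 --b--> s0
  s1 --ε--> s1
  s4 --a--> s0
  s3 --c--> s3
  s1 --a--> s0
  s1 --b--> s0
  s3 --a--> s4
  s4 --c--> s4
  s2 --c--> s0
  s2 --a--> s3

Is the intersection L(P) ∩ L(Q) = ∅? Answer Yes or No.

No

The empty string ε is accepted by both P and Q.
Hence L(P) ∩ L(Q) ≠ ∅.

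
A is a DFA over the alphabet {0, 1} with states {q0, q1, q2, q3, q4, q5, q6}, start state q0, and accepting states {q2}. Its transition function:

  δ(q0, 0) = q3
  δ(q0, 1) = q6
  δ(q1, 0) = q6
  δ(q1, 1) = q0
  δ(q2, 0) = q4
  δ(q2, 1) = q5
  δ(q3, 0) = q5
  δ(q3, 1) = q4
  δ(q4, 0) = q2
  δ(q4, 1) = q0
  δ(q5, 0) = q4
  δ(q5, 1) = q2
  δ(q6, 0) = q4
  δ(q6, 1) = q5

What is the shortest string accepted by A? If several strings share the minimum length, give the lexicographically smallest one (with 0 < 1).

001

A breadth-first search from q0 reaches an accepting state first via the path q0 → q3 → q5 → q2 on input 001.
No string of length < 3 is accepted (BFS exhausts all shorter strings without reaching an accepting state), and 001 is the lexicographically least accepting string of length 3.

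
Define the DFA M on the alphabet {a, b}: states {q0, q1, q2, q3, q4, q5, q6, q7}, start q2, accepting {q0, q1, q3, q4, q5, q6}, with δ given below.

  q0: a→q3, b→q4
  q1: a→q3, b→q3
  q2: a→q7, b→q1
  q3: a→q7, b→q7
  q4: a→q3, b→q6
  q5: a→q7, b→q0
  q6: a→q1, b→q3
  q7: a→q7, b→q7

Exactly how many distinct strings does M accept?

3

The useful subgraph on states {q1, q2, q3} is acyclic, so L(M) is finite; the longest accepting path visits 3 useful states, giving maximum string length 2.
Counting accepting paths from q2 by length: 1 of length 1, 2 of length 2. Total 3.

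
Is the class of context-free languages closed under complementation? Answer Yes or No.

CFLs are closed under union, so if they were also closed under complement they would be closed under intersection by De Morgan (L₁ ∩ L₂ is the complement of the union of the complements). But {aⁿbⁿcᵐ} ∩ {aᵐbⁿcⁿ} = {aⁿbⁿcⁿ} is not context-free although both operands are.

No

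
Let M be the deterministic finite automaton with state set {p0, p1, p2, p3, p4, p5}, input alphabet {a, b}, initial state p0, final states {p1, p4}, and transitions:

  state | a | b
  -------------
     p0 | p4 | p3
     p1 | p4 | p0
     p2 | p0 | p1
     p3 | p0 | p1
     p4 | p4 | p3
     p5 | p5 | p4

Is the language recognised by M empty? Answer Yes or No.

No

The string a is accepted: the run p0 → p4 ends in the accepting state p4.
Since at least one string is accepted, L(M) is not empty.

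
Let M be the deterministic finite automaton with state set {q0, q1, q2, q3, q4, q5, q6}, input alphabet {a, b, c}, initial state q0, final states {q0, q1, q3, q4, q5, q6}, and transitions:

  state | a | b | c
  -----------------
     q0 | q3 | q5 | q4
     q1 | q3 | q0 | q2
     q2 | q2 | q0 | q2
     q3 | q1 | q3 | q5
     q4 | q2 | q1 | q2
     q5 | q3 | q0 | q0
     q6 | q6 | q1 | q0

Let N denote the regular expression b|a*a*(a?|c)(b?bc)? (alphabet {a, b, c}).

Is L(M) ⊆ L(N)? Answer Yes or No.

No

The string ab is in L(M) but not in L(N).
So L(M) ⊄ L(N).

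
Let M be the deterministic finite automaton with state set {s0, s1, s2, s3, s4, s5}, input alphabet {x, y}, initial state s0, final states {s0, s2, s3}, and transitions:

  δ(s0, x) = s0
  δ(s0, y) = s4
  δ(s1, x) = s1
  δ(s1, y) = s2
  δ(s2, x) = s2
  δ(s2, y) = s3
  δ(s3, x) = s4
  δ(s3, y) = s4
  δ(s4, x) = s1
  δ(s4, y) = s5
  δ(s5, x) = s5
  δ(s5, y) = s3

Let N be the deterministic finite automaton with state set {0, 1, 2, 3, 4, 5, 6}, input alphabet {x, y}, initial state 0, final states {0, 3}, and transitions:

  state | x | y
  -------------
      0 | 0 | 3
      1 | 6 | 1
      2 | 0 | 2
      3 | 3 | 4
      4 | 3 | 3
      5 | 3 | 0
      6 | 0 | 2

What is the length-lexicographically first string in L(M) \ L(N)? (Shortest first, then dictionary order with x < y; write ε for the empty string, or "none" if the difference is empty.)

The string yxy is accepted by M but not by N.
No shorter string lies in the difference, and yxy is the lexicographically first length-3 string in L(M) \ L(N).

yxy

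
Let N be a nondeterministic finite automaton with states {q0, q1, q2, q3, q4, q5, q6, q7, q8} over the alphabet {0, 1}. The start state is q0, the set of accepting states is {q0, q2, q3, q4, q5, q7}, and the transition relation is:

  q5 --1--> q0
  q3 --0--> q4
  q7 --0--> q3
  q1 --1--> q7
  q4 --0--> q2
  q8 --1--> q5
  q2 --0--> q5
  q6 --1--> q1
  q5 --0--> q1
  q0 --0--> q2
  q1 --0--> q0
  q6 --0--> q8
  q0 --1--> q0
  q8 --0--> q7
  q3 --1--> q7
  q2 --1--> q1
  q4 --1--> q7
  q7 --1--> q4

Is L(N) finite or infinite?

State q0 is reachable from the start and can reach an accepting state, and it lies on the cycle q0 → q0.
Traversing that cycle any number of times yields accepted strings of unbounded length, so the language is infinite.

infinite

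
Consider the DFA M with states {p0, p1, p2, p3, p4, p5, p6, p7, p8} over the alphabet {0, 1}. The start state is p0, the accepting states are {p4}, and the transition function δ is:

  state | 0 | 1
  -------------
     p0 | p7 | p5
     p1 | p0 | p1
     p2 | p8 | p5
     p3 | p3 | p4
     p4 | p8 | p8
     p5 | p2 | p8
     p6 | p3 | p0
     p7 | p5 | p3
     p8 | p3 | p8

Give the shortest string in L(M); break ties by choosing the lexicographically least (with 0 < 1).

A breadth-first search from p0 reaches an accepting state first via the path p0 → p7 → p3 → p4 on input 011.
No string of length < 3 is accepted (BFS exhausts all shorter strings without reaching an accepting state), and 011 is the lexicographically least accepting string of length 3.

011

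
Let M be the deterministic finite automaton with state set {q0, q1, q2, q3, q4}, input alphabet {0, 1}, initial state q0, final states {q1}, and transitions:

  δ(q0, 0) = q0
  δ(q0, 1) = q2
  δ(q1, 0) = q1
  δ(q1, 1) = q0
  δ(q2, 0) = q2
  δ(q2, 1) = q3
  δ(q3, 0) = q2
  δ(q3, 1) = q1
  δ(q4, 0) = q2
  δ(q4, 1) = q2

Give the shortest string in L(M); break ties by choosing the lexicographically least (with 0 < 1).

A breadth-first search from q0 reaches an accepting state first via the path q0 → q2 → q3 → q1 on input 111.
No string of length < 3 is accepted (BFS exhausts all shorter strings without reaching an accepting state), and 111 is the lexicographically least accepting string of length 3.

111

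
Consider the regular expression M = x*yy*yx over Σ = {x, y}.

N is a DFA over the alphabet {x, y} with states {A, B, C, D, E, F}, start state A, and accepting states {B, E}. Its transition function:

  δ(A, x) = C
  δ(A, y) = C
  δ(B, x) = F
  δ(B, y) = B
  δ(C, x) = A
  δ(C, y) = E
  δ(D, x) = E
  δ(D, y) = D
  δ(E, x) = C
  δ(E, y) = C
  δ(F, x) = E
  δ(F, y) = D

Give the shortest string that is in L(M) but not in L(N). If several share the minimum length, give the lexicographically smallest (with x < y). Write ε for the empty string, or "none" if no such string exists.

The string yyx is accepted by M but not by N.
No shorter string lies in the difference, and yyx is the lexicographically first length-3 string in L(M) \ L(N).

yyx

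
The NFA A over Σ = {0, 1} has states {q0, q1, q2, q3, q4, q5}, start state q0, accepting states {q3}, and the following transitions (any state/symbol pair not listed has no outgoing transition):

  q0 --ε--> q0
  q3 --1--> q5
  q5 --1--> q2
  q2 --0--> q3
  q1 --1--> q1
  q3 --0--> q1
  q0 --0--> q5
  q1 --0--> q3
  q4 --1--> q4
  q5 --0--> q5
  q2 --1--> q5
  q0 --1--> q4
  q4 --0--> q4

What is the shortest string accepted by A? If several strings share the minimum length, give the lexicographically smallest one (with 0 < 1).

A breadth-first search from q0 reaches an accepting state first via the path q0 → q5 → q2 → q3 on input 010.
No string of length < 3 is accepted (BFS exhausts all shorter strings without reaching an accepting state), and 010 is the lexicographically least accepting string of length 3.

010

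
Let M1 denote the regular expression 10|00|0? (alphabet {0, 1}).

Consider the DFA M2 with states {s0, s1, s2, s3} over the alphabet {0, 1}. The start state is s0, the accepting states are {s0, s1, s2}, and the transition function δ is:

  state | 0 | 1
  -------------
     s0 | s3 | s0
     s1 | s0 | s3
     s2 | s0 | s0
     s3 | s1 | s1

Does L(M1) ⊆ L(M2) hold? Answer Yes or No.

No

The string 0 is in L(M1) but not in L(M2).
So L(M1) ⊄ L(M2).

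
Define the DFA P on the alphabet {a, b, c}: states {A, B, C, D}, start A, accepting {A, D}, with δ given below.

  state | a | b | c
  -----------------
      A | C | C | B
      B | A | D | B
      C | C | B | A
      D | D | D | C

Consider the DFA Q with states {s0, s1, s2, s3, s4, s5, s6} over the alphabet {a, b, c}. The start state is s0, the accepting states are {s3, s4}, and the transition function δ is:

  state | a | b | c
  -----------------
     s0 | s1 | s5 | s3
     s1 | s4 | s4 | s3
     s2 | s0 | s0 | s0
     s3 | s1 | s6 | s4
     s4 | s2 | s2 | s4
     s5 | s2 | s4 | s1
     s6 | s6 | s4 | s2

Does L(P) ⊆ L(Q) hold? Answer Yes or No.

The empty string ε is in L(P) but not in L(Q).
So L(P) ⊄ L(Q).

No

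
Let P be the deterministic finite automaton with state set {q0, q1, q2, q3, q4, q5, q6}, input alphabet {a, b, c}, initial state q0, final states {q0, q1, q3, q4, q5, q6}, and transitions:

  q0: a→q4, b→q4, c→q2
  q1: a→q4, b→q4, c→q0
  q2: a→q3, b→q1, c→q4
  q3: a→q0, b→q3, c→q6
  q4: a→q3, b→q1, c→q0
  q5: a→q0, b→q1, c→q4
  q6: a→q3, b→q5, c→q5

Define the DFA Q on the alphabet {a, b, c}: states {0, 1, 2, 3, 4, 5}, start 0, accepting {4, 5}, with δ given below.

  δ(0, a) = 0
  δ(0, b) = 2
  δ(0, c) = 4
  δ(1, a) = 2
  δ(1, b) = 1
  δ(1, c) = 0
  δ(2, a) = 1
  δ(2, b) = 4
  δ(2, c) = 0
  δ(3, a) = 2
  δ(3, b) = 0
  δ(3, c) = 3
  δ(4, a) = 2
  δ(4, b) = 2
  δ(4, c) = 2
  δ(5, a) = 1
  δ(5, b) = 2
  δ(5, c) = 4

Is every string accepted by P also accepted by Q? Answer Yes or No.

No

The empty string ε is in L(P) but not in L(Q).
So L(P) ⊄ L(Q).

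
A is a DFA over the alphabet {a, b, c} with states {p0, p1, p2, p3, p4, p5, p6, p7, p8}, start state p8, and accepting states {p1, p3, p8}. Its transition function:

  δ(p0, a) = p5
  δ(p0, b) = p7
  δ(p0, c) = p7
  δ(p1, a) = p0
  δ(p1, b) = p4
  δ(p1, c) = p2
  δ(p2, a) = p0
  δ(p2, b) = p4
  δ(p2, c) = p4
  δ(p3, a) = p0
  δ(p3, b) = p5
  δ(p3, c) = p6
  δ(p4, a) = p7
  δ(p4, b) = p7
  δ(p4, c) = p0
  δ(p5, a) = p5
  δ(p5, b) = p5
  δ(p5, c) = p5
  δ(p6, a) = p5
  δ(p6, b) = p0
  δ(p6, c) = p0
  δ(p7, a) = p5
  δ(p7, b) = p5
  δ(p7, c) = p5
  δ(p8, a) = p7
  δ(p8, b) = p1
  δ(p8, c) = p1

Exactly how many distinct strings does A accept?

The useful subgraph on states {p1, p8} is acyclic, so L(A) is finite; the longest accepting path visits 2 useful states, giving maximum string length 1.
Counting accepting paths from p8 by length: 1 of length 0, 2 of length 1. Total 3.

3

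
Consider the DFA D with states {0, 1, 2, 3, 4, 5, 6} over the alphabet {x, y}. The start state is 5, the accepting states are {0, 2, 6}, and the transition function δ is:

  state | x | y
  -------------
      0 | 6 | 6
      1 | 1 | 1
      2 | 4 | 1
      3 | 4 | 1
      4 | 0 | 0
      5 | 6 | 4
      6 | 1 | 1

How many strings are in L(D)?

7

The useful subgraph on states {0, 4, 5, 6} is acyclic, so L(D) is finite; the longest accepting path visits 4 useful states, giving maximum string length 3.
Counting accepting paths from 5 by length: 1 of length 1, 2 of length 2, 4 of length 3. Total 7.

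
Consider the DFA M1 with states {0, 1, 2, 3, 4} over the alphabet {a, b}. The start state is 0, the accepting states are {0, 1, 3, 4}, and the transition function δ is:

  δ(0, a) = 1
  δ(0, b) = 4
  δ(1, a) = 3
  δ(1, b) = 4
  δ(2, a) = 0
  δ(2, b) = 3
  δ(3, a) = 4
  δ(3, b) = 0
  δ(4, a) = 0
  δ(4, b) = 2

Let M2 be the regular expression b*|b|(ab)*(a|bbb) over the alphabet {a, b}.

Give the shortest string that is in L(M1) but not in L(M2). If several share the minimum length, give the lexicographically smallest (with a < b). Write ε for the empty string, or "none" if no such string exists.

The string aa is accepted by M1 but not by M2.
No shorter string lies in the difference, and aa is the lexicographically first length-2 string in L(M1) \ L(M2).

aa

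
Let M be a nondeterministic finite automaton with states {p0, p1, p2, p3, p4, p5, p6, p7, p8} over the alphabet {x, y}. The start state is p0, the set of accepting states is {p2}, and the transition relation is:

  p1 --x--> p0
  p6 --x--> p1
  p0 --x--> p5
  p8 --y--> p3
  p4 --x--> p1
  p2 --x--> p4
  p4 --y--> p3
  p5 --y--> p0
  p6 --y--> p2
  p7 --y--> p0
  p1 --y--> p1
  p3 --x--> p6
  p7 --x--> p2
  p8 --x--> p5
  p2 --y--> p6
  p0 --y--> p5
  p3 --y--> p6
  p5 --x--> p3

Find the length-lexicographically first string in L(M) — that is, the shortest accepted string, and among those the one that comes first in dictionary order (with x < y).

xxxy

A breadth-first search from p0 reaches an accepting state first via the path p0 → p5 → p3 → p6 → p2 on input xxxy.
No string of length < 4 is accepted (BFS exhausts all shorter strings without reaching an accepting state), and xxxy is the lexicographically least accepting string of length 4.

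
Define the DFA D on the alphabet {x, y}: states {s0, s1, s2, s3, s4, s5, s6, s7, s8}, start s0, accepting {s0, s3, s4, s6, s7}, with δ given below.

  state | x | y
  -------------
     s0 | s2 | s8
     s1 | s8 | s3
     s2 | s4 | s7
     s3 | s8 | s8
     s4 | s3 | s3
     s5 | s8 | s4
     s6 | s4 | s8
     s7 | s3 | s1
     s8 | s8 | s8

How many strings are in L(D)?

7

The useful subgraph on states {s0, s1, s2, s3, s4, s7} is acyclic, so L(D) is finite; the longest accepting path visits 5 useful states, giving maximum string length 4.
Counting accepting paths from s0 by length: 1 of length 0, 2 of length 2, 3 of length 3, 1 of length 4. Total 7.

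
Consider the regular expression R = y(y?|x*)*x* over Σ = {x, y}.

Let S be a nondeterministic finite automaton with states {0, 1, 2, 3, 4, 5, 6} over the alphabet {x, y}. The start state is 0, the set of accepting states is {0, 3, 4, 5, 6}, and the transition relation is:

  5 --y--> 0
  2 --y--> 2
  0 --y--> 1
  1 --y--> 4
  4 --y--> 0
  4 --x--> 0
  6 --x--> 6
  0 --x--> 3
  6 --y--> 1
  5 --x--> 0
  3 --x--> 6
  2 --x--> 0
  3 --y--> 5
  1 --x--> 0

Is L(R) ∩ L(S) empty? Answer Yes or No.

The string yx is accepted by both R and S.
Hence L(R) ∩ L(S) ≠ ∅.

No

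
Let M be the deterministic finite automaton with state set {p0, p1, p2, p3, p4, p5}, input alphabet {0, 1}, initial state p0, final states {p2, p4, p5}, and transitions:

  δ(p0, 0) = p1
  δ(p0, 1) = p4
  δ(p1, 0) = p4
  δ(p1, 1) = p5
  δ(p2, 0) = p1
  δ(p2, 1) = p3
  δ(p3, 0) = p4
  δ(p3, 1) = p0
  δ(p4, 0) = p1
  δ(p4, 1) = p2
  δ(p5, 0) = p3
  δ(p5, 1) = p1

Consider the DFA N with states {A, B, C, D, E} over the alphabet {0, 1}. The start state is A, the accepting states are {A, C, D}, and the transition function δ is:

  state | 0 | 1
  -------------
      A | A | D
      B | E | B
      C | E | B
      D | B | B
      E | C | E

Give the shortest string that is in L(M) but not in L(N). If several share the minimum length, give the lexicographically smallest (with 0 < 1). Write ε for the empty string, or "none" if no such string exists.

The string 11 is accepted by M but not by N.
No shorter string lies in the difference, and 11 is the lexicographically first length-2 string in L(M) \ L(N).

11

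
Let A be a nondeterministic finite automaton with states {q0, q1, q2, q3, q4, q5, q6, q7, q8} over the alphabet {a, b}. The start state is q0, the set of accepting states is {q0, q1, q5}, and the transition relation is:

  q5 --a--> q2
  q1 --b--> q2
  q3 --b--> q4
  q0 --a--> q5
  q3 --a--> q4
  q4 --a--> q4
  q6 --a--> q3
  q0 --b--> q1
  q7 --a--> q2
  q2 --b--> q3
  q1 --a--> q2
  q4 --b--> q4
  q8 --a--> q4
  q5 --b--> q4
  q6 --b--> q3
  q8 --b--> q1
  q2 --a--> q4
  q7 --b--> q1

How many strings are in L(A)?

3

The useful subgraph on states {q0, q1, q5} is acyclic, so L(A) is finite; the longest accepting path visits 2 useful states, giving maximum string length 1.
Counting accepting paths from q0 by length: 1 of length 0, 2 of length 1. Total 3.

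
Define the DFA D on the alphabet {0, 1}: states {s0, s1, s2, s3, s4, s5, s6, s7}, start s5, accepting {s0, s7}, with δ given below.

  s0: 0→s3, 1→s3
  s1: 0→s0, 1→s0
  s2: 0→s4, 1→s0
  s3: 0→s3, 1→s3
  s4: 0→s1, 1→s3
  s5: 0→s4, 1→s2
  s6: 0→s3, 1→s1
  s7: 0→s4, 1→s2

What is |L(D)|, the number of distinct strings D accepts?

The useful subgraph on states {s0, s1, s2, s4, s5} is acyclic, so L(D) is finite; the longest accepting path visits 5 useful states, giving maximum string length 4.
Counting accepting paths from s5 by length: 1 of length 2, 2 of length 3, 2 of length 4. Total 5.

5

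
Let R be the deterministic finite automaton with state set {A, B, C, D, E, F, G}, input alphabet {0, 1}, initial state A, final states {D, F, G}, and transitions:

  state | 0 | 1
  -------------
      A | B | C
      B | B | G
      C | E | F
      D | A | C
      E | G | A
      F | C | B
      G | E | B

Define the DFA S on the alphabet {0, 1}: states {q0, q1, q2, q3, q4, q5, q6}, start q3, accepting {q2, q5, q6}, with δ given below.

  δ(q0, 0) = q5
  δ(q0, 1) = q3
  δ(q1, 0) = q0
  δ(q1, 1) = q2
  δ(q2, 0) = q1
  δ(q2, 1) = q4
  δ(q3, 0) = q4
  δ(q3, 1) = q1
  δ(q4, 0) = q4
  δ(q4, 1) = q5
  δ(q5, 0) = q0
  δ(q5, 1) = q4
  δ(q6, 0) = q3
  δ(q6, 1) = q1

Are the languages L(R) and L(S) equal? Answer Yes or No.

Exploring the product automaton R × S from the start pair (A, q3), following both machines on each input symbol, reaches 6 state pairs: (A, q3), (B, q4), (C, q1), (G, q5), (E, q0), (F, q2).
R accepts in {D, F, G} and S accepts in {q2, q5, q6}. In every reachable pair the two components are either both accepting — (G, q5), (F, q2) — or both non-accepting, so no string is accepted by exactly one of the machines: L(R) \ L(S) and L(S) \ L(R) are both empty.
Hence every string is accepted by R iff it is accepted by S, and the two languages coincide.

Yes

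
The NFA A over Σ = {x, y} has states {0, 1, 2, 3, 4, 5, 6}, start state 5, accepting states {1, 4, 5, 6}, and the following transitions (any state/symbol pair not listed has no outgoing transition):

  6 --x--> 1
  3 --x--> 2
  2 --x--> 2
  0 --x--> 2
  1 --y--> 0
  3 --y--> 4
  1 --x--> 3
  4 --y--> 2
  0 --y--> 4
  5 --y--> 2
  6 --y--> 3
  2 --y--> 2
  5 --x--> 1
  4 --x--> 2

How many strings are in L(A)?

4

The useful subgraph on states {0, 1, 3, 4, 5} is acyclic, so L(A) is finite; the longest accepting path visits 4 useful states, giving maximum string length 3.
Counting accepting paths from 5 by length: 1 of length 0, 1 of length 1, 2 of length 3. Total 4.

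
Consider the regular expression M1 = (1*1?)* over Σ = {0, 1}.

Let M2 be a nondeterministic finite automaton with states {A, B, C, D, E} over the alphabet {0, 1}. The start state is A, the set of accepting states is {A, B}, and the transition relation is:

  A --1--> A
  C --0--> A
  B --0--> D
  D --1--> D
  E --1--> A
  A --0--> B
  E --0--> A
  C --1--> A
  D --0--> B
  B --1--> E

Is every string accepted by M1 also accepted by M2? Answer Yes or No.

Converting the expression M1 to a DFA (subset construction, then merging equivalent states) gives the minimal DFA with states {r0, r1}, start state r0, accepting states {r0} and transitions r0: 0→r1, 1→r0; r1: 0→r1, 1→r1.
Exploring the product automaton M1 × M2 from the start pair (r0, A), following both machines on each input symbol, reaches 5 state pairs: (r0, A), (r1, B), (r1, D), (r1, E), (r1, A).
M1 accepts in {r0} and M2 accepts in {A, B}. The reachable pairs whose M1-component is accepting are (r0, A); in each of them the M2-component is accepting too, so the product for L(M1) \ L(M2) (M1-component accepting, M2-component rejecting) has no reachable accepting pair and the difference is empty.
Hence every string in L(M1) is also in L(M2).

Yes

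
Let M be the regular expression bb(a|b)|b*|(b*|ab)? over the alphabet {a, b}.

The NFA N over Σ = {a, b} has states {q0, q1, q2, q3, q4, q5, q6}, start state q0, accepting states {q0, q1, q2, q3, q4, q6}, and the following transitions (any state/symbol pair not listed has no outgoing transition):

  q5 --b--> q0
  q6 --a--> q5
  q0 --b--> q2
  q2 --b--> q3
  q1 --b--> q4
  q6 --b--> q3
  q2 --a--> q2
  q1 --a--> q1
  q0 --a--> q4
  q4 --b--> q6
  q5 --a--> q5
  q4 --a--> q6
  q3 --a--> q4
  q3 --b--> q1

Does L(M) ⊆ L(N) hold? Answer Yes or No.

Yes

Converting the expression M to a DFA (subset construction, then merging equivalent states) gives the minimal DFA with states {m0, m1, m2, m3, m4, m5, m6}, start state m0, accepting states {m0, m2, m4, m5, m6} and transitions m0: a→m1, b→m2; m1: a→m3, b→m4; m2: a→m3, b→m5; m3: a→m3, b→m3; m4: a→m3, b→m3; m5: a→m4, b→m6; m6: a→m3, b→m6.
Exploring the product automaton M × N from the start pair (m0, q0), following both machines on each input symbol, reaches 17 state pairs: (m0, q0), (m1, q4), (m2, q2), (m3, q6), (m4, q6), (m3, q2), (m5, q3), (m3, q5), (m3, q3), (m4, q4), (m6, q1), (m3, q0), (m3, q4), (m3, q1), (m6, q4), (m6, q6), (m6, q3).
M accepts in {m0, m2, m4, m5, m6} and N accepts in {q0, q1, q2, q3, q4, q6}. The reachable pairs whose M-component is accepting are (m0, q0), (m2, q2), (m4, q6), (m5, q3), (m4, q4), (m6, q1), (m6, q4), (m6, q6), (m6, q3); in each of them the N-component is accepting too, so the product for L(M) \ L(N) (M-component accepting, N-component rejecting) has no reachable accepting pair and the difference is empty.
Hence every string in L(M) is also in L(N).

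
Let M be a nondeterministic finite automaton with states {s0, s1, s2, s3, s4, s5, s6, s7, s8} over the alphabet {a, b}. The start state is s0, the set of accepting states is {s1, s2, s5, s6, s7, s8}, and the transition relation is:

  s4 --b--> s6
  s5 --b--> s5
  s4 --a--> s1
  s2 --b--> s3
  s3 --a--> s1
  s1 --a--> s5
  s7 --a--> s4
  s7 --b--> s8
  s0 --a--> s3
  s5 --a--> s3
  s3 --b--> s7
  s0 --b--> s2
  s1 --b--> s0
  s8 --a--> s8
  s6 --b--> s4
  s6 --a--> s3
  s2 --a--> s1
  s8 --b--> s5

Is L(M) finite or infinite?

infinite

State s0 is reachable from the start and can reach an accepting state, and it lies on the cycle s0 → s2 → s1 → s0.
Traversing that cycle any number of times yields accepted strings of unbounded length, so the language is infinite.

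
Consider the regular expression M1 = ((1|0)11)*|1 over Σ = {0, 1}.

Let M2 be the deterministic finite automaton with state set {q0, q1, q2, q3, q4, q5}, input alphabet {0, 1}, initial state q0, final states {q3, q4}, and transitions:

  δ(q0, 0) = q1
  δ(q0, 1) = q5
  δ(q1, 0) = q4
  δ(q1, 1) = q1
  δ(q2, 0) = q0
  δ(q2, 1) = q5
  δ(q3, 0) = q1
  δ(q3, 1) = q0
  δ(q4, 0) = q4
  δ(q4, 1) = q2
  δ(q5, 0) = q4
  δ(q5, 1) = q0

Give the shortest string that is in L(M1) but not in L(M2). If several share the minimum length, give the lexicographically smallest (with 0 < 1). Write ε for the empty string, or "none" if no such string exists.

ε

The empty string ε is accepted by M1 but not by M2.
Since ε is the unique shortest string, it is the required witness.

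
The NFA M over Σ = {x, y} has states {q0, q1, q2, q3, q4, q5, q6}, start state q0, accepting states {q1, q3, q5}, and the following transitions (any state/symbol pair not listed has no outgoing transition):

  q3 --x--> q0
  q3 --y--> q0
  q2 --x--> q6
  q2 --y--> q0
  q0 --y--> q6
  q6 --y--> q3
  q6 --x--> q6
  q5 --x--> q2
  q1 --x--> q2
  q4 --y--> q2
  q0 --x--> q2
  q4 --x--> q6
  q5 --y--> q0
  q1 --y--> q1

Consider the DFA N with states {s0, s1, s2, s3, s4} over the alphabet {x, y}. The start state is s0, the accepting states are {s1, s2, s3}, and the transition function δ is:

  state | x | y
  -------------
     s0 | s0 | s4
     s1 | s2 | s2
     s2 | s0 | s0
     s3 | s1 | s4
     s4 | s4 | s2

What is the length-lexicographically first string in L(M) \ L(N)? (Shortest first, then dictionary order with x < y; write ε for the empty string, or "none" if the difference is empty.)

xxy

The string xxy is accepted by M but not by N.
No shorter string lies in the difference, and xxy is the lexicographically first length-3 string in L(M) \ L(N).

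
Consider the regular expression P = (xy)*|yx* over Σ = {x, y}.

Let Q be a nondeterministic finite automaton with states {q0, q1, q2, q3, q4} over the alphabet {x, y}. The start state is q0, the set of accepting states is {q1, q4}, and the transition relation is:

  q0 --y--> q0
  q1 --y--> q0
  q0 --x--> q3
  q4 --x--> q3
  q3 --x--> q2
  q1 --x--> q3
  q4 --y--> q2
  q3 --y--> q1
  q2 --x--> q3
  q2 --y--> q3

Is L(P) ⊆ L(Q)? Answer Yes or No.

The empty string ε is in L(P) but not in L(Q).
So L(P) ⊄ L(Q).

No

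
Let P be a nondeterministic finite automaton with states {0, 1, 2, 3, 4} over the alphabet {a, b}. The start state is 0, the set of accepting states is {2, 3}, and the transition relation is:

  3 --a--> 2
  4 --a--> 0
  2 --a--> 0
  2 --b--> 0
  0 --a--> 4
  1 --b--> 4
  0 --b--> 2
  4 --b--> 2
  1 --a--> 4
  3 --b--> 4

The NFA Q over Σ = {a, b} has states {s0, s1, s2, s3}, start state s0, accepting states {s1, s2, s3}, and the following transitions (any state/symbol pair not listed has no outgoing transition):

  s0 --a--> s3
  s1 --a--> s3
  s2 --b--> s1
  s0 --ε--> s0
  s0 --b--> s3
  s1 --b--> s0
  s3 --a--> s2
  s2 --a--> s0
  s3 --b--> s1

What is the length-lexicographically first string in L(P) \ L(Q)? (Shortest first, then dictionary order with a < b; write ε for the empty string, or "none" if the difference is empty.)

The string bbb is accepted by P but not by Q.
No shorter string lies in the difference, and bbb is the lexicographically first length-3 string in L(P) \ L(Q).

bbb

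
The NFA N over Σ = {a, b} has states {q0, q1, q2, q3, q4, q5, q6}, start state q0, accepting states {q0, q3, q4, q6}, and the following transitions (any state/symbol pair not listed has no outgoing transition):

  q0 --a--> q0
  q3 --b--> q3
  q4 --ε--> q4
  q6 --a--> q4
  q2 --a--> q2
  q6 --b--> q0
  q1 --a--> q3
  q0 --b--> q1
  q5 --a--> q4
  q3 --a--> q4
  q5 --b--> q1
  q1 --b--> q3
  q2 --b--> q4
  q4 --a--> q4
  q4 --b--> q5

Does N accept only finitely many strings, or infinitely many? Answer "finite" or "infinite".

infinite

State q0 is reachable from the start and can reach an accepting state, and it lies on the cycle q0 → q0.
Traversing that cycle any number of times yields accepted strings of unbounded length, so the language is infinite.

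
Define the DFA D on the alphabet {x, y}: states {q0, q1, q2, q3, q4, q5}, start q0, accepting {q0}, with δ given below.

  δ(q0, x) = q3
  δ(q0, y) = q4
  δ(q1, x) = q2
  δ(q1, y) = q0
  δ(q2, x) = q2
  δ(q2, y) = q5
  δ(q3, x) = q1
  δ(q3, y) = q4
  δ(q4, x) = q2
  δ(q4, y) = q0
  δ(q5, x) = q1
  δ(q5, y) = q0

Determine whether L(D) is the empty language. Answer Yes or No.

The empty string ε is accepted: the run q0 ends in the accepting state q0.
Since at least one string is accepted, L(D) is not empty.

No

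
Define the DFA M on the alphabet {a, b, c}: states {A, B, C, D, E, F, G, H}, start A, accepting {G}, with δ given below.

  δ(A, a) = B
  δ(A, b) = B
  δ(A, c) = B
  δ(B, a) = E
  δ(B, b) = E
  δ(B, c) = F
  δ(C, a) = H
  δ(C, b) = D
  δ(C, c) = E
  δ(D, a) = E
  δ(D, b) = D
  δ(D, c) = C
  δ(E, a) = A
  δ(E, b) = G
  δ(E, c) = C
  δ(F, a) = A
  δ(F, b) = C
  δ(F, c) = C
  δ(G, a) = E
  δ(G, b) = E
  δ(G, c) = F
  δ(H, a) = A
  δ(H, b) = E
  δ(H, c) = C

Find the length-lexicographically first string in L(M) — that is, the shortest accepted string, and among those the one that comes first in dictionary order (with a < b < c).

aab

A breadth-first search from A reaches an accepting state first via the path A → B → E → G on input aab.
No string of length < 3 is accepted (BFS exhausts all shorter strings without reaching an accepting state), and aab is the lexicographically least accepting string of length 3.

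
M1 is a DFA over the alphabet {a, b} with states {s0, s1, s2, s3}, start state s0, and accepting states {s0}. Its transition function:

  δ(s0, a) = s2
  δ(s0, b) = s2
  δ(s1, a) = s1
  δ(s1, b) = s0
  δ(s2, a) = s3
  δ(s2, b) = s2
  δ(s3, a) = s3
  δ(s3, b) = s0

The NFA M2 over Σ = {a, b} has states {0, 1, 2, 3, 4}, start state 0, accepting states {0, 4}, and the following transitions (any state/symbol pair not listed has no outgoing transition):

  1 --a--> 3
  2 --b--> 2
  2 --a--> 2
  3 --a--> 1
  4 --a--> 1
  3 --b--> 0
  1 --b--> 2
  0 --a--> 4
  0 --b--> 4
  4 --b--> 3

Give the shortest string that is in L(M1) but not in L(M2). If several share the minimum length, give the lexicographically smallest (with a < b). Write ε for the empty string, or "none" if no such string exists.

The string aab is accepted by M1 but not by M2.
No shorter string lies in the difference, and aab is the lexicographically first length-3 string in L(M1) \ L(M2).

aab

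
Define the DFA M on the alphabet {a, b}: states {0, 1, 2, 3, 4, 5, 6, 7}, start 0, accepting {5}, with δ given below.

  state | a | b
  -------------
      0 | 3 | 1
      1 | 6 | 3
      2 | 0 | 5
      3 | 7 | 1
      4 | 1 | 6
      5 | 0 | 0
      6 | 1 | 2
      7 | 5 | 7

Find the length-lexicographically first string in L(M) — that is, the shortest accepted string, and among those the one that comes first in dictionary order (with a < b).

aaa

A breadth-first search from 0 reaches an accepting state first via the path 0 → 3 → 7 → 5 on input aaa.
No string of length < 3 is accepted (BFS exhausts all shorter strings without reaching an accepting state), and aaa is the lexicographically least accepting string of length 3.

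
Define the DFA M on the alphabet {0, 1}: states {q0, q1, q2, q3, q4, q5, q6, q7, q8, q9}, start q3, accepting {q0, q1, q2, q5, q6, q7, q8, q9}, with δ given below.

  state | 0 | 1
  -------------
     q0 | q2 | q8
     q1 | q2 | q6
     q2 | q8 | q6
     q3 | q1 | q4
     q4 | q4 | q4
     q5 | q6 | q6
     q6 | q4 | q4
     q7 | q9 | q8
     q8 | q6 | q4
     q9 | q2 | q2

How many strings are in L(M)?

The useful subgraph on states {q1, q2, q3, q6, q8} is acyclic, so L(M) is finite; the longest accepting path visits 5 useful states, giving maximum string length 4.
Counting accepting paths from q3 by length: 1 of length 1, 2 of length 2, 2 of length 3, 1 of length 4. Total 6.

6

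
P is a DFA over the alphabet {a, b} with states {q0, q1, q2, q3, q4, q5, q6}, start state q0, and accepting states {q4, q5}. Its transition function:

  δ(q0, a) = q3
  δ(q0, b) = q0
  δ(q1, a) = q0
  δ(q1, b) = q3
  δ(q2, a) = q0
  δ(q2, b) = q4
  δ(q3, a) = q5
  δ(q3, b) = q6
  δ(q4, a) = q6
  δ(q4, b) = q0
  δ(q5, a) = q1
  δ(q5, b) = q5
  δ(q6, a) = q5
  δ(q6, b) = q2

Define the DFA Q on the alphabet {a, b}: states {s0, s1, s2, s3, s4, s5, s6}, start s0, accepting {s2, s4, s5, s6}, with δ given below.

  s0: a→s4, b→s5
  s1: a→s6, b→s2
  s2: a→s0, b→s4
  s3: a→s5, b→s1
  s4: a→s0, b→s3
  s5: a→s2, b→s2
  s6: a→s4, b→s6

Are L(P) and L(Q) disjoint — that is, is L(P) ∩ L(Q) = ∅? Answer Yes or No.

The string aab is accepted by both P and Q.
Hence L(P) ∩ L(Q) ≠ ∅.

No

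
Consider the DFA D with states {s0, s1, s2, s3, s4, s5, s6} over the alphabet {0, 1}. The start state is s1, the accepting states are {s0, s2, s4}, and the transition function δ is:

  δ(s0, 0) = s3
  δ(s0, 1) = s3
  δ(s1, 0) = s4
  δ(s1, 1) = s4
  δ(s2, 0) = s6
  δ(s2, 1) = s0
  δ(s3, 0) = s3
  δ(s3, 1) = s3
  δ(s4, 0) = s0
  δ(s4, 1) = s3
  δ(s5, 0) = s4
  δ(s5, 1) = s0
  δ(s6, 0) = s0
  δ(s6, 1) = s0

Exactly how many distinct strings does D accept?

The useful subgraph on states {s0, s1, s4} is acyclic, so L(D) is finite; the longest accepting path visits 3 useful states, giving maximum string length 2.
Counting accepting paths from s1 by length: 2 of length 1, 2 of length 2. Total 4.

4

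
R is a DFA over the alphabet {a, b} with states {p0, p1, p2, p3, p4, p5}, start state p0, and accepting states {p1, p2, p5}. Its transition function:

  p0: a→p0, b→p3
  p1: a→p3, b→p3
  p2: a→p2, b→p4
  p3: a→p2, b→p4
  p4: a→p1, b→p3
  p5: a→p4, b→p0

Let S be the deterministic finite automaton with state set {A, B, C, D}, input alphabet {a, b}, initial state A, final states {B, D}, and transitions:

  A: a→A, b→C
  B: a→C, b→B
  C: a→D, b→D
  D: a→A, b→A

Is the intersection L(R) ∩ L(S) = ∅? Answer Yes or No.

No

The string ba is accepted by both R and S.
Hence L(R) ∩ L(S) ≠ ∅.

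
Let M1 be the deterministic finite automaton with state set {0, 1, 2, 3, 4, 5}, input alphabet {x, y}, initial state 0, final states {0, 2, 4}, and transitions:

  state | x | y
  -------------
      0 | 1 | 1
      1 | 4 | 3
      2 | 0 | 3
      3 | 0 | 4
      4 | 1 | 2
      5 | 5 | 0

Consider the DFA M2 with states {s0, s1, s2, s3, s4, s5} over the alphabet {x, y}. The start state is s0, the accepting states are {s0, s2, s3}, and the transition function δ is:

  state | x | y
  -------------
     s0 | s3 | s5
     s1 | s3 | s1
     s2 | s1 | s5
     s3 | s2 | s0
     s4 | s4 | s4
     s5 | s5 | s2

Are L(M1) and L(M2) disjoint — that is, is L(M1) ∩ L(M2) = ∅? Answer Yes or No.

The empty string ε is accepted by both M1 and M2.
Hence L(M1) ∩ L(M2) ≠ ∅.

No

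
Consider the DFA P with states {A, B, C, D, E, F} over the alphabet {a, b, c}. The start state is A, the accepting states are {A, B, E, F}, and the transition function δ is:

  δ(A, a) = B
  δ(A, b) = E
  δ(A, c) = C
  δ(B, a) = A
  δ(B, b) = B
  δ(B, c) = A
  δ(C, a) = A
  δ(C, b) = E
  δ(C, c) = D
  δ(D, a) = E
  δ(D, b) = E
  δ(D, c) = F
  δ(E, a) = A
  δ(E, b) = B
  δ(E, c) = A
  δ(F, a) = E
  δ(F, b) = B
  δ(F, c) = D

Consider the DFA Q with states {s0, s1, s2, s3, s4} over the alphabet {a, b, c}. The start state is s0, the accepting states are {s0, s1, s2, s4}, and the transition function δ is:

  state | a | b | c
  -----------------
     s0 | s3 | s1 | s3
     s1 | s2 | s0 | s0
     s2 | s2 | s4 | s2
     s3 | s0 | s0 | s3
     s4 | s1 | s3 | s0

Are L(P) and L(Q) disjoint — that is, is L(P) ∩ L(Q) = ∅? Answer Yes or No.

The empty string ε is accepted by both P and Q.
Hence L(P) ∩ L(Q) ≠ ∅.

No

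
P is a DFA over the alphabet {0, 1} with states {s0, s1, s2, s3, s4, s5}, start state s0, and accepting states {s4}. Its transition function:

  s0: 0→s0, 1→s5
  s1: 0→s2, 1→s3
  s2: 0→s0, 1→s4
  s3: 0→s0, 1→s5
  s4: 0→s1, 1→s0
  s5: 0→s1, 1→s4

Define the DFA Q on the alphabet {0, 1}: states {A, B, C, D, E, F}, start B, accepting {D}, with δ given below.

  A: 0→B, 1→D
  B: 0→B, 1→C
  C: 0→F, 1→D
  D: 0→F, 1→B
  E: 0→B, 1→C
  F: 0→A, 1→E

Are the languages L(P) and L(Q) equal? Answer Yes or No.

Exploring the product automaton P × Q from the start pair (s0, B), following both machines on each input symbol, reaches 6 state pairs: (s0, B), (s5, C), (s1, F), (s4, D), (s2, A), (s3, E).
P accepts in {s4} and Q accepts in {D}. In every reachable pair the two components are either both accepting — (s4, D) — or both non-accepting, so no string is accepted by exactly one of the machines: L(P) \ L(Q) and L(Q) \ L(P) are both empty.
Hence every string is accepted by P iff it is accepted by Q, and the two languages coincide.

Yes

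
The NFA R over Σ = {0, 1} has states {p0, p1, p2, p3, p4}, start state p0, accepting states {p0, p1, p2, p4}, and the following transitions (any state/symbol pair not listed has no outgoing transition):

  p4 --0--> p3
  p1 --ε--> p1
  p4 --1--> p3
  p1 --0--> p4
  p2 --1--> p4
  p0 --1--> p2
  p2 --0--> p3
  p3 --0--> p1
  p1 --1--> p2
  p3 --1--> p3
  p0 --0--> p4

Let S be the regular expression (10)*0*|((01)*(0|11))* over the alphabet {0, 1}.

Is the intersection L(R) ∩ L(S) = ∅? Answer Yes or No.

No

The empty string ε is accepted by both R and S.
Hence L(R) ∩ L(S) ≠ ∅.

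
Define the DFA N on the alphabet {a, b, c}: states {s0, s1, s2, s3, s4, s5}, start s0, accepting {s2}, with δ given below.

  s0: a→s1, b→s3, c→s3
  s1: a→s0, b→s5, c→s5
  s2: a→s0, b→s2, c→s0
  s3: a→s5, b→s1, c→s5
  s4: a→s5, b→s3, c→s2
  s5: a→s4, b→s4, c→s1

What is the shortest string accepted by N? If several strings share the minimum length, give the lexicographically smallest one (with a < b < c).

abac

A breadth-first search from s0 reaches an accepting state first via the path s0 → s1 → s5 → s4 → s2 on input abac.
No string of length < 4 is accepted (BFS exhausts all shorter strings without reaching an accepting state), and abac is the lexicographically least accepting string of length 4.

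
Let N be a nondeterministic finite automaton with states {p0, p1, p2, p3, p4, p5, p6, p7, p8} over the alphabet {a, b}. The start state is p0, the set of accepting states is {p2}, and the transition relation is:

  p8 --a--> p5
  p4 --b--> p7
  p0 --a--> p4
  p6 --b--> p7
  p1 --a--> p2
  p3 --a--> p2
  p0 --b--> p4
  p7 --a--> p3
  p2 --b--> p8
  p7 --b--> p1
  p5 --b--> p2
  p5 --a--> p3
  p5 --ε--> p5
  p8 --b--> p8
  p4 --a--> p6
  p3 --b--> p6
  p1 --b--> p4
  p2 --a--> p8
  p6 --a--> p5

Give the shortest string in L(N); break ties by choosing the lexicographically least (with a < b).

A breadth-first search from p0 reaches an accepting state first via the path p0 → p4 → p6 → p5 → p2 on input aaab.
No string of length < 4 is accepted (BFS exhausts all shorter strings without reaching an accepting state), and aaab is the lexicographically least accepting string of length 4.

aaab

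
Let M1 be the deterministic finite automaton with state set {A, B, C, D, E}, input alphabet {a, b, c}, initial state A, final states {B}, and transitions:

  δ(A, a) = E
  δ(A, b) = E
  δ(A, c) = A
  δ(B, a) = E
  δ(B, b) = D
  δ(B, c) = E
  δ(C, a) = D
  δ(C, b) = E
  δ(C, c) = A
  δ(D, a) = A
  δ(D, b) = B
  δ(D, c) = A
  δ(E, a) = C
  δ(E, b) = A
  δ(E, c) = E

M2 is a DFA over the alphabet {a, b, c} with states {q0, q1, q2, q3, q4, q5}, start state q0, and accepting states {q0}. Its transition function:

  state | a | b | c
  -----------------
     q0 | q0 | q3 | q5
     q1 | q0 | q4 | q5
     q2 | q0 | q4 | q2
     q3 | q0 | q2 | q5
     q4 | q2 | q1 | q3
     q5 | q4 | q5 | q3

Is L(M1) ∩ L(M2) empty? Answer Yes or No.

Exploring the product automaton M1 × M2 from the start pair (A, q0), following both machines on each input symbol, reaches 20 state pairs: (A, q0), (E, q0), (E, q3), (A, q5), (C, q0), (A, q3), (E, q5), (A, q2), (E, q4), (D, q0), (E, q2), (C, q4), (C, q2), (A, q1), (B, q3), (A, q4), (D, q2), (E, q1), (B, q4), (D, q1).
M1 accepts in {B} and M2 accepts in {q0}; no reachable pair has both components accepting, so no string drives both machines to acceptance simultaneously and L(M1) ∩ L(M2) = ∅.
So no string is accepted by both, and the intersection is empty.

Yes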